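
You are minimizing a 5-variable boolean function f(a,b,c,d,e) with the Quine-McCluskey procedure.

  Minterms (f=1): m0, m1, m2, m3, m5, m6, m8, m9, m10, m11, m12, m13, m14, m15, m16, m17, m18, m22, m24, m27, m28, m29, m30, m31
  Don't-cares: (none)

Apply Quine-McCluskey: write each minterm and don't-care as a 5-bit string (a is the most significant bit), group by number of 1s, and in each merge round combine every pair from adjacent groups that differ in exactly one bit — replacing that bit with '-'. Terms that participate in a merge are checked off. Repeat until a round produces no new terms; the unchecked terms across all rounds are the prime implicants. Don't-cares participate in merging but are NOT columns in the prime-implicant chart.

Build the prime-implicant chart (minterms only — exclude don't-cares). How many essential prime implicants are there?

5

[col 0] 00000*, 00001*, 00010*, 00011*, 00101*, 00110*, 01000*, 01001*, 01010*, 01011*, 01100*, 01101*, 01110*, 01111*, 10000*, 10001*, 10010*, 10110*, 11000*, 11011*, 11100*, 11101*, 11110*, 11111*
[col 1] -0000*, -0001*, -0010*, -0110*, -1000*, -1011*, -1100*, -1101*, -1110*, -1111*, 0-000*, 0-001*, 0-010*, 0-011*, 0-101*, 0-110*, 00-01*, 00-10*, 000-0*, 000-1*, 0000-*, 0001-*, 01-00*, 01-01*, 01-10*, 01-11*, 010-0*, 010-1*, 0100-*, 0101-*, 011-0*, 011-1*, 0110-*, 0111-*, 1-000*, 1-110*, 10-10*, 100-0*, 1000-*, 11-00*, 11-11*, 111-0*, 111-1*, 1110-*, 1111-*
[col 2] --000, --110, -0-10, -00-0, -000-, -1-00, -1-11, -11-0*, -11-1*, -110-*, -111-*, 0--01, 0--10, 0-0-0*, 0-0-1*, 0-00-*, 0-01-*, 000--*, 01--0*, 01--1*, 01-0-*, 01-1-*, 010--*, 011--*, 111--*
[col 3] -11--, 0-0--, 01---
Prime implicants: --000, --110, -0-10, -00-0, -000-, -1-00, -1-11, -11--, 0--01, 0--10, 0-0--, 01---
PI chart (minterm → PIs covering it):
  0 | --000,-00-0,-000-,0-0--
  1 | -000-,0--01,0-0--
  2 | -0-10,-00-0,0--10,0-0--
  3 | 0-0--  (sole → essential)
  5 | 0--01  (sole → essential)
  6 | --110,-0-10,0--10
  8 | --000,-1-00,0-0--,01---
  9 | 0--01,0-0--,01---
  10 | 0--10,0-0--,01---
  11 | -1-11,0-0--,01---
  12 | -1-00,-11--,01---
  13 | -11--,0--01,01---
  14 | --110,-11--,0--10,01---
  15 | -1-11,-11--,01---
  16 | --000,-00-0,-000-
  17 | -000-  (sole → essential)
  18 | -0-10,-00-0
  22 | --110,-0-10
  24 | --000,-1-00
  27 | -1-11  (sole → essential)
  28 | -1-00,-11--
  29 | -11--  (sole → essential)
  30 | --110,-11--
  31 | -1-11,-11--
Essential prime implicants: -000-, -1-11, -11--, 0--01, 0-0--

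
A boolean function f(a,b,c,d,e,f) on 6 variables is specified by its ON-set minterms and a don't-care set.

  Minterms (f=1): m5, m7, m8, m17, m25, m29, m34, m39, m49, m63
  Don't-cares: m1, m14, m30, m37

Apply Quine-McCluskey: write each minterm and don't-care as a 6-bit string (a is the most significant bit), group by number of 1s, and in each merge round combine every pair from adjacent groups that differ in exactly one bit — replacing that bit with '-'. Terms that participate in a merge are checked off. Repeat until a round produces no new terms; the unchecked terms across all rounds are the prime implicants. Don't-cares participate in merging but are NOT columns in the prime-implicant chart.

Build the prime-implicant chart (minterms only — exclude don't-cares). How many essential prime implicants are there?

6

size-2^0 implicants → 000001(✓)  000101(✓)  000111(✓)  001000  001110(✓)  010001(✓)  011001(✓)  011101(✓)  011110(✓)  100010  100101(✓)  100111(✓)  110001(✓)  111111
size-2^1 implicants → -00101(✓)  -00111(✓)  -10001  0-0001  0-1110  000-01  0001-1(✓)  01-001  011-01  1001-1(✓)
size-2^2 implicants → -001-1
Unchecked terms (primes): -001-1, -10001, 0-0001, 0-1110, 000-01, 001000, 01-001, 011-01, 100010, 111111
Minterm coverage:
  m5 ⊆ -001-1,000-01
  m7 ⊆ -001-1 [E]
  m8 ⊆ 001000 [E]
  m17 ⊆ -10001,0-0001,01-001
  m25 ⊆ 01-001,011-01
  m29 ⊆ 011-01 [E]
  m34 ⊆ 100010 [E]
  m39 ⊆ -001-1 [E]
  m49 ⊆ -10001 [E]
  m63 ⊆ 111111 [E]
E = {-001-1, -10001, 001000, 011-01, 100010, 111111}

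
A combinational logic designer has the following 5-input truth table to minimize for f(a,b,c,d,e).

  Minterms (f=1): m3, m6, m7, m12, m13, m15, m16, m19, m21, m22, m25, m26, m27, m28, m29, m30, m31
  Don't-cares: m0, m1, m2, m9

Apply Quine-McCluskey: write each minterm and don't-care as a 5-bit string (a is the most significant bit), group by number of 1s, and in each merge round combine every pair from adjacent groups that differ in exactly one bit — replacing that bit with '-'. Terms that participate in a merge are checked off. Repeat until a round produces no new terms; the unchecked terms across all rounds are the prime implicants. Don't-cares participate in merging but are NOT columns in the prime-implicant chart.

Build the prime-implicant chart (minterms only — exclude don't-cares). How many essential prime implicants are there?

4

[col 0] 00000*, 00001*, 00010*, 00011*, 00110*, 00111*, 01001*, 01100*, 01101*, 01111*, 10000*, 10011*, 10101*, 10110*, 11001*, 11010*, 11011*, 11100*, 11101*, 11110*, 11111*
[col 1] -0000, -0011, -0110, -1001*, -1100*, -1101*, -1111*, 0-001, 0-111, 00-10*, 00-11*, 000-0*, 000-1*, 0000-*, 0001-*, 0011-*, 01-01*, 011-1*, 0110-*, 1-011, 1-101, 1-110, 11-01*, 11-10*, 11-11*, 110-1*, 1101-*, 111-0*, 111-1*, 1110-*, 1111-*
[col 2] -1-01, -11-1, -110-, 00-1-, 000--, 11--1, 11-1-, 111--
Prime implicants: -0000, -0011, -0110, -1-01, -11-1, -110-, 0-001, 0-111, 00-1-, 000--, 1-011, 1-101, 1-110, 11--1, 11-1-, 111--
PI chart (minterm → PIs covering it):
  3 | -0011,00-1-,000--
  6 | -0110,00-1-
  7 | 0-111,00-1-
  12 | -110-  (sole → essential)
  13 | -1-01,-11-1,-110-
  15 | -11-1,0-111
  16 | -0000  (sole → essential)
  19 | -0011,1-011
  21 | 1-101  (sole → essential)
  22 | -0110,1-110
  25 | -1-01,11--1
  26 | 11-1-  (sole → essential)
  27 | 1-011,11--1,11-1-
  28 | -110-,111--
  29 | -1-01,-11-1,-110-,1-101,11--1,111--
  30 | 1-110,11-1-,111--
  31 | -11-1,11--1,11-1-,111--
Essential prime implicants: -0000, -110-, 1-101, 11-1-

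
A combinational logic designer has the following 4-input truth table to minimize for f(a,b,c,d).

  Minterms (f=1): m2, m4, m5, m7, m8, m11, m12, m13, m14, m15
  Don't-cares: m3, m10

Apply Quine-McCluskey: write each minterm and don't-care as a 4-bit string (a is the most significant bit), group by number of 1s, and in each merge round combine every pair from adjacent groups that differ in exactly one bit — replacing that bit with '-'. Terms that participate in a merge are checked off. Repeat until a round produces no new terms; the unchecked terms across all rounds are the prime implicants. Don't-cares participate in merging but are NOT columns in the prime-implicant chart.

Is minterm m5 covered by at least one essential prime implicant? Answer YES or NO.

YES

size-2^0 implicants → 0010(✓)  0011(✓)  0100(✓)  0101(✓)  0111(✓)  1000(✓)  1010(✓)  1011(✓)  1100(✓)  1101(✓)  1110(✓)  1111(✓)
size-2^1 implicants → -010(✓)  -011(✓)  -100(✓)  -101(✓)  -111(✓)  0-11(✓)  001-(✓)  01-1(✓)  010-(✓)  1-00(✓)  1-10(✓)  1-11(✓)  10-0(✓)  101-(✓)  11-0(✓)  11-1(✓)  110-(✓)  111-(✓)
size-2^2 implicants → --11  -01-  -1-1  -10-  1--0  1-1-  11--
Unchecked terms (primes): --11, -01-, -1-1, -10-, 1--0, 1-1-, 11--
Minterm coverage:
  m2 ⊆ -01- [E]
  m4 ⊆ -10- [E]
  m5 ⊆ -1-1,-10-
  m7 ⊆ --11,-1-1
  m8 ⊆ 1--0 [E]
  m11 ⊆ --11,-01-,1-1-
  m12 ⊆ -10-,1--0,11--
  m13 ⊆ -1-1,-10-,11--
  m14 ⊆ 1--0,1-1-,11--
  m15 ⊆ --11,-1-1,1-1-,11--
E = {-01-, -10-, 1--0}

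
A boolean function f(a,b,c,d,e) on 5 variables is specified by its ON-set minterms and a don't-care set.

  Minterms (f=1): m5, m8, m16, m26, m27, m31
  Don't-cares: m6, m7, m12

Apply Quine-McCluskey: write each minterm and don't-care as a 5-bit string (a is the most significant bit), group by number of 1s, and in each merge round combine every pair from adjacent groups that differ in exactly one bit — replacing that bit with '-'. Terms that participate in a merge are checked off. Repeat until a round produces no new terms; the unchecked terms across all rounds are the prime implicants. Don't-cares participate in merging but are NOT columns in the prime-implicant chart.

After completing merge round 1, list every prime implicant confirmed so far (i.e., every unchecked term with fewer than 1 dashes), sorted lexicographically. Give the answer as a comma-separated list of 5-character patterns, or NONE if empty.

[col 0] 00101*, 00110*, 00111*, 01000*, 01100*, 10000, 11010*, 11011*, 11111*
[col 1] 001-1, 0011-, 01-00, 11-11, 1101-
Prime implicants: 001-1, 0011-, 01-00, 10000, 11-11, 1101-

10000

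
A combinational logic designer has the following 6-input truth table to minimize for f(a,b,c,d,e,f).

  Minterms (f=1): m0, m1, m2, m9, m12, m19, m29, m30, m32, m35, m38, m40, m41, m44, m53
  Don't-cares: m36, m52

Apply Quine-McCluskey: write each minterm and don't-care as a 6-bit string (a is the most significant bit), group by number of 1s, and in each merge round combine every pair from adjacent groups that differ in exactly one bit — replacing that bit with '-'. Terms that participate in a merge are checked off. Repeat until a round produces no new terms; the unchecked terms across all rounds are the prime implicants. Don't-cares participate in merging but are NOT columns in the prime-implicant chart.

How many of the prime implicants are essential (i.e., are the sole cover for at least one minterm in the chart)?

size-2^0 implicants → 000000(✓)  000001(✓)  000010(✓)  001001(✓)  001100(✓)  010011  011101  011110  100000(✓)  100011  100100(✓)  100110(✓)  101000(✓)  101001(✓)  101100(✓)  110100(✓)  110101(✓)
size-2^1 implicants → -00000  -01001  -01100  00-001  0000-0  00000-  1-0100  10-000(✓)  10-100(✓)  100-00(✓)  1001-0  101-00(✓)  10100-  11010-
size-2^2 implicants → 10--00
Unchecked terms (primes): -00000, -01001, -01100, 00-001, 0000-0, 00000-, 010011, 011101, 011110, 1-0100, 10--00, 100011, 1001-0, 10100-, 11010-
Minterm coverage:
  m0 ⊆ -00000,0000-0,00000-
  m1 ⊆ 00-001,00000-
  m2 ⊆ 0000-0 [E]
  m9 ⊆ -01001,00-001
  m12 ⊆ -01100 [E]
  m19 ⊆ 010011 [E]
  m29 ⊆ 011101 [E]
  m30 ⊆ 011110 [E]
  m32 ⊆ -00000,10--00
  m35 ⊆ 100011 [E]
  m38 ⊆ 1001-0 [E]
  m40 ⊆ 10--00,10100-
  m41 ⊆ -01001,10100-
  m44 ⊆ -01100,10--00
  m53 ⊆ 11010- [E]
E = {-01100, 0000-0, 010011, 011101, 011110, 100011, 1001-0, 11010-}

8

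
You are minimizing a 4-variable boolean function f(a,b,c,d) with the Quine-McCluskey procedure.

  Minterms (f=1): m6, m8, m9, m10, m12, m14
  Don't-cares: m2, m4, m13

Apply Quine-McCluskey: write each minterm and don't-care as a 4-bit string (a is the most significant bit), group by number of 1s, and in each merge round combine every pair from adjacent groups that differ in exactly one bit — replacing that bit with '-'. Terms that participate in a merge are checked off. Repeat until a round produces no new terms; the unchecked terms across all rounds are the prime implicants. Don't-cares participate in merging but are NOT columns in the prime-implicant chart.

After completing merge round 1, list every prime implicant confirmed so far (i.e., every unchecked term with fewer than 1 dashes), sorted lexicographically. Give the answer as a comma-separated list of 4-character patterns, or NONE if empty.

NONE

size-2^0 implicants → 0010(✓)  0100(✓)  0110(✓)  1000(✓)  1001(✓)  1010(✓)  1100(✓)  1101(✓)  1110(✓)
size-2^1 implicants → -010(✓)  -100(✓)  -110(✓)  0-10(✓)  01-0(✓)  1-00(✓)  1-01(✓)  1-10(✓)  10-0(✓)  100-(✓)  11-0(✓)  110-(✓)
size-2^2 implicants → --10  -1-0  1--0  1-0-
Unchecked terms (primes): --10, -1-0, 1--0, 1-0-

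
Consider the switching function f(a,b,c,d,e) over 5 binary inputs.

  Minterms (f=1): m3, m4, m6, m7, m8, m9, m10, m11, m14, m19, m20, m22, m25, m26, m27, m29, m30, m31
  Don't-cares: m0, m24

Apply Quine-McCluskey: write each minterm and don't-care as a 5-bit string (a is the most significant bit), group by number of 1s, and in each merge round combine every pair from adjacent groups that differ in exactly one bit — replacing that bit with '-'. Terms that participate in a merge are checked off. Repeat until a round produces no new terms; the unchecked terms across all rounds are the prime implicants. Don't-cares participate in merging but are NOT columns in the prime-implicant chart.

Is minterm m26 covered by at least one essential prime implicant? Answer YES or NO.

YES

[col 0] 00000*, 00011*, 00100*, 00110*, 00111*, 01000*, 01001*, 01010*, 01011*, 01110*, 10011*, 10100*, 10110*, 11000*, 11001*, 11010*, 11011*, 11101*, 11110*, 11111*
[col 1] -0011*, -0100*, -0110*, -1000*, -1001*, -1010*, -1011*, -1110*, 0-000, 0-011*, 0-110*, 00-00, 00-11, 001-0*, 0011-, 01-10*, 010-0*, 010-1*, 0100-*, 0101-*, 1-011*, 1-110*, 101-0*, 11-01*, 11-10*, 11-11*, 110-0*, 110-1*, 1100-*, 1101-*, 111-1*, 1111-*
[col 2] --011, --110, -01-0, -1-10, -10-0*, -10-1*, -100-*, -101-*, 010--*, 11--1, 11-1-, 110--*
[col 3] -10--
Prime implicants: --011, --110, -01-0, -1-10, -10--, 0-000, 00-00, 00-11, 0011-, 11--1, 11-1-
PI chart (minterm → PIs covering it):
  3 | --011,00-11
  4 | -01-0,00-00
  6 | --110,-01-0,0011-
  7 | 00-11,0011-
  8 | -10--,0-000
  9 | -10--  (sole → essential)
  10 | -1-10,-10--
  11 | --011,-10--
  14 | --110,-1-10
  19 | --011  (sole → essential)
  20 | -01-0  (sole → essential)
  22 | --110,-01-0
  25 | -10--,11--1
  26 | -1-10,-10--,11-1-
  27 | --011,-10--,11--1,11-1-
  29 | 11--1  (sole → essential)
  30 | --110,-1-10,11-1-
  31 | 11--1,11-1-
Essential prime implicants: --011, -01-0, -10--, 11--1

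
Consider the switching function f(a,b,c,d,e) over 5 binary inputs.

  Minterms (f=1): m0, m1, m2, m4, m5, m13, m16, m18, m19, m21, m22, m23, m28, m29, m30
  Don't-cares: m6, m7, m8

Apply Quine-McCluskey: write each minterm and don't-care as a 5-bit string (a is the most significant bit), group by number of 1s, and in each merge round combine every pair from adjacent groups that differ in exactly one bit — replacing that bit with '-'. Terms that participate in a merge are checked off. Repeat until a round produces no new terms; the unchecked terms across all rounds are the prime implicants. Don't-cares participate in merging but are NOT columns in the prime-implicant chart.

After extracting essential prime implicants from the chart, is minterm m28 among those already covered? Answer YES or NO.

NO

Round 0: 00000✓ 00001✓ 00010✓ 00100✓ 00101✓ 00110✓ 00111✓ 01000✓ 01101✓ 10000✓ 10010✓ 10011✓ 10101✓ 10110✓ 10111✓ 11100✓ 11101✓ 11110✓
Round 1: -0000✓ -0010✓ -0101✓ -0110✓ -0111✓ -1101✓ 0-000 0-101✓ 00-00✓ 00-01✓ 00-10✓ 000-0✓ 0000-✓ 001-0✓ 001-1✓ 0010-✓ 0011-✓ 1-101✓ 1-110 10-10✓ 10-11✓ 100-0✓ 1001-✓ 101-1✓ 1011-✓ 111-0 1110-
Round 2: --101 -0-10 -00-0 -01-1 -011- 00--0 00-0- 001-- 10-1-
PIs = {--101, -0-10, -00-0, -01-1, -011-, 0-000, 00--0, 00-0-, 001--, 1-110, 10-1-, 111-0, 1110-}
Coverage chart:
  m0: -00-0,0-000,00--0,00-0-
  m1: 00-0- ←essential
  m2: -0-10,-00-0,00--0
  m4: 00--0,00-0-,001--
  m5: --101,-01-1,00-0-,001--
  m13: --101 ←essential
  m16: -00-0 ←essential
  m18: -0-10,-00-0,10-1-
  m19: 10-1- ←essential
  m21: --101,-01-1
  m22: -0-10,-011-,1-110,10-1-
  m23: -01-1,-011-,10-1-
  m28: 111-0,1110-
  m29: --101,1110-
  m30: 1-110,111-0
Essential: --101, -00-0, 00-0-, 10-1-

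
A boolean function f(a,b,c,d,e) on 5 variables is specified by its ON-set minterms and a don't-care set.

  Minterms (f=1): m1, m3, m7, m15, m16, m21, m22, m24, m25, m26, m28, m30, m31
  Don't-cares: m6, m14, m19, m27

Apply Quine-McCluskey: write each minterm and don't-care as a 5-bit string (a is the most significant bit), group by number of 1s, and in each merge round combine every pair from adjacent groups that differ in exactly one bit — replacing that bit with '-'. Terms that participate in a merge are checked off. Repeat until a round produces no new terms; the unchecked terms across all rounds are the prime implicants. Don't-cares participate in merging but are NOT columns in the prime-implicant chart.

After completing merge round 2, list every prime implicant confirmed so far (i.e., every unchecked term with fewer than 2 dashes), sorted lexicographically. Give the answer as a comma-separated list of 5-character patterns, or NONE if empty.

-0011, 00-11, 000-1, 1-000, 1-011, 10101

Round 0: 00001✓ 00011✓ 00110✓ 00111✓ 01110✓ 01111✓ 10000✓ 10011✓ 10101 10110✓ 11000✓ 11001✓ 11010✓ 11011✓ 11100✓ 11110✓ 11111✓
Round 1: -0011 -0110✓ -1110✓ -1111✓ 0-110✓ 0-111✓ 00-11 000-1 0011-✓ 0111-✓ 1-000 1-011 1-110✓ 11-00✓ 11-10✓ 11-11✓ 110-0✓ 110-1✓ 1100-✓ 1101-✓ 111-0✓ 1111-✓
Round 2: --110 -111- 0-11- 11--0 11-1- 110--
PIs = {--110, -0011, -111-, 0-11-, 00-11, 000-1, 1-000, 1-011, 10101, 11--0, 11-1-, 110--}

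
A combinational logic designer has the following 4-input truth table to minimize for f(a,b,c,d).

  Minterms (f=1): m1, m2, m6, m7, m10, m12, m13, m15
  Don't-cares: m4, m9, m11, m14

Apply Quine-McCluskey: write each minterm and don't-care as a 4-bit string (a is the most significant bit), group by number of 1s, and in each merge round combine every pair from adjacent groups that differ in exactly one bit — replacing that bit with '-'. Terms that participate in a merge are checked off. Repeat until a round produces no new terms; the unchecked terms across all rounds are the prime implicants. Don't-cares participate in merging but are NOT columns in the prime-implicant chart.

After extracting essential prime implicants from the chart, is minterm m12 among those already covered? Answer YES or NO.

NO

size-2^0 implicants → 0001(✓)  0010(✓)  0100(✓)  0110(✓)  0111(✓)  1001(✓)  1010(✓)  1011(✓)  1100(✓)  1101(✓)  1110(✓)  1111(✓)
size-2^1 implicants → -001  -010(✓)  -100(✓)  -110(✓)  -111(✓)  0-10(✓)  01-0(✓)  011-(✓)  1-01(✓)  1-10(✓)  1-11(✓)  10-1(✓)  101-(✓)  11-0(✓)  11-1(✓)  110-(✓)  111-(✓)
size-2^2 implicants → --10  -1-0  -11-  1--1  1-1-  11--
Unchecked terms (primes): --10, -001, -1-0, -11-, 1--1, 1-1-, 11--
Minterm coverage:
  m1 ⊆ -001 [E]
  m2 ⊆ --10 [E]
  m6 ⊆ --10,-1-0,-11-
  m7 ⊆ -11- [E]
  m10 ⊆ --10,1-1-
  m12 ⊆ -1-0,11--
  m13 ⊆ 1--1,11--
  m15 ⊆ -11-,1--1,1-1-,11--
E = {--10, -001, -11-}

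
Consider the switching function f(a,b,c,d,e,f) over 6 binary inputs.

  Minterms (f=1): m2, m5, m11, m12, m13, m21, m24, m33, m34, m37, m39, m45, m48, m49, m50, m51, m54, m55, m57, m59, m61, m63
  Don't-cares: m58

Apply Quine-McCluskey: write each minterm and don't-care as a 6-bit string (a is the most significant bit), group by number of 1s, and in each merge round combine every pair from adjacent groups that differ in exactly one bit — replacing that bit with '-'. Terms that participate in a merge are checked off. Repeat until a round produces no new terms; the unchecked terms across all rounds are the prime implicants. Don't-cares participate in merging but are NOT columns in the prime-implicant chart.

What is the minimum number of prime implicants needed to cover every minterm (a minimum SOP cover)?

[col 0] 000010*, 000101*, 001011, 001100*, 001101*, 010101*, 011000, 100001*, 100010*, 100101*, 100111*, 101101*, 110000*, 110001*, 110010*, 110011*, 110110*, 110111*, 111001*, 111010*, 111011*, 111101*, 111111*
[col 1] -00010, -00101*, -01101*, 0-0101, 00-101*, 00110-, 1-0001, 1-0010, 1-0111, 1-1101, 10-101*, 100-01, 1001-1, 11-001*, 11-010*, 11-011*, 11-111*, 110-10*, 110-11*, 1100-0*, 1100-1*, 11000-*, 11001-*, 11011-*, 111-01*, 111-11*, 1110-1*, 11101-*, 1111-1*
[col 2] -0-101, 11--11, 11-0-1, 11-01-, 110-1-, 1100--, 111--1
Prime implicants: -0-101, -00010, 0-0101, 001011, 00110-, 011000, 1-0001, 1-0010, 1-0111, 1-1101, 100-01, 1001-1, 11--11, 11-0-1, 11-01-, 110-1-, 1100--, 111--1
PI chart (minterm → PIs covering it):
  2 | -00010  (sole → essential)
  5 | -0-101,0-0101
  11 | 001011  (sole → essential)
  12 | 00110-  (sole → essential)
  13 | -0-101,00110-
  21 | 0-0101  (sole → essential)
  24 | 011000  (sole → essential)
  33 | 1-0001,100-01
  34 | -00010,1-0010
  37 | -0-101,100-01,1001-1
  39 | 1-0111,1001-1
  45 | -0-101,1-1101
  48 | 1100--  (sole → essential)
  49 | 1-0001,11-0-1,1100--
  50 | 1-0010,11-01-,110-1-,1100--
  51 | 11--11,11-0-1,11-01-,110-1-,1100--
  54 | 110-1-  (sole → essential)
  55 | 1-0111,11--11,110-1-
  57 | 11-0-1,111--1
  59 | 11--11,11-0-1,11-01-,111--1
  61 | 1-1101,111--1
  63 | 11--11,111--1
Essential prime implicants: -00010, 0-0101, 001011, 00110-, 011000, 110-1-, 1100--
Petrick residual → -0-101, 1-0001, 1-0111, 111--1
Minimum SOP uses 11 PIs: b'de'f + b'c'd'ef' + a'c'de'f + a'b'cd'ef + a'b'cde' + a'bcd'e'f' + ac'd'e'f + ac'def + abc'e + abc'd' + abcf

11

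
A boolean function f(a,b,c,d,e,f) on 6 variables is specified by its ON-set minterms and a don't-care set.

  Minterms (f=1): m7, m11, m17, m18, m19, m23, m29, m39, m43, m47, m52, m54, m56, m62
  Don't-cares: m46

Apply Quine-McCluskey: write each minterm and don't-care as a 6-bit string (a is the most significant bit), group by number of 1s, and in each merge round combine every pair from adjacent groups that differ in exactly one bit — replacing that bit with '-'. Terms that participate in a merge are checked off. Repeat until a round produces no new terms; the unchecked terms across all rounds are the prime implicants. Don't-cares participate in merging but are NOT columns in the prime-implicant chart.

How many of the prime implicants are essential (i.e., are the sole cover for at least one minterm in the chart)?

[col 0] 000111*, 001011*, 010001*, 010010*, 010011*, 010111*, 011101, 100111*, 101011*, 101110*, 101111*, 110100*, 110110*, 111000, 111110*
[col 1] -00111, -01011, 0-0111, 010-11, 0100-1, 01001-, 1-1110, 10-111, 101-11, 10111-, 11-110, 1101-0
Prime implicants: -00111, -01011, 0-0111, 010-11, 0100-1, 01001-, 011101, 1-1110, 10-111, 101-11, 10111-, 11-110, 1101-0, 111000
PI chart (minterm → PIs covering it):
  7 | -00111,0-0111
  11 | -01011  (sole → essential)
  17 | 0100-1  (sole → essential)
  18 | 01001-  (sole → essential)
  19 | 010-11,0100-1,01001-
  23 | 0-0111,010-11
  29 | 011101  (sole → essential)
  39 | -00111,10-111
  43 | -01011,101-11
  47 | 10-111,101-11,10111-
  52 | 1101-0  (sole → essential)
  54 | 11-110,1101-0
  56 | 111000  (sole → essential)
  62 | 1-1110,11-110
Essential prime implicants: -01011, 0100-1, 01001-, 011101, 1101-0, 111000

6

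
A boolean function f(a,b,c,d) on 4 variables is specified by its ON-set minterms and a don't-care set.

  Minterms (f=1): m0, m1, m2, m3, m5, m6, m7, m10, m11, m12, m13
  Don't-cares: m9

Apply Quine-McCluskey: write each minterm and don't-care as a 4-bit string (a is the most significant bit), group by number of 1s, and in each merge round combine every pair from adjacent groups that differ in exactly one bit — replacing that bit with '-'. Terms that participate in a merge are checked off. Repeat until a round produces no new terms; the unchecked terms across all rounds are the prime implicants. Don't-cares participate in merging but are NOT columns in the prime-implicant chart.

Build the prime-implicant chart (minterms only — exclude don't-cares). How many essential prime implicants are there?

[col 0] 0000*, 0001*, 0010*, 0011*, 0101*, 0110*, 0111*, 1001*, 1010*, 1011*, 1100*, 1101*
[col 1] -001*, -010*, -011*, -101*, 0-01*, 0-10*, 0-11*, 00-0*, 00-1*, 000-*, 001-*, 01-1*, 011-*, 1-01*, 10-1*, 101-*, 110-
[col 2] --01, -0-1, -01-, 0--1, 0-1-, 00--
Prime implicants: --01, -0-1, -01-, 0--1, 0-1-, 00--, 110-
PI chart (minterm → PIs covering it):
  0 | 00--  (sole → essential)
  1 | --01,-0-1,0--1,00--
  2 | -01-,0-1-,00--
  3 | -0-1,-01-,0--1,0-1-,00--
  5 | --01,0--1
  6 | 0-1-  (sole → essential)
  7 | 0--1,0-1-
  10 | -01-  (sole → essential)
  11 | -0-1,-01-
  12 | 110-  (sole → essential)
  13 | --01,110-
Essential prime implicants: -01-, 0-1-, 00--, 110-

4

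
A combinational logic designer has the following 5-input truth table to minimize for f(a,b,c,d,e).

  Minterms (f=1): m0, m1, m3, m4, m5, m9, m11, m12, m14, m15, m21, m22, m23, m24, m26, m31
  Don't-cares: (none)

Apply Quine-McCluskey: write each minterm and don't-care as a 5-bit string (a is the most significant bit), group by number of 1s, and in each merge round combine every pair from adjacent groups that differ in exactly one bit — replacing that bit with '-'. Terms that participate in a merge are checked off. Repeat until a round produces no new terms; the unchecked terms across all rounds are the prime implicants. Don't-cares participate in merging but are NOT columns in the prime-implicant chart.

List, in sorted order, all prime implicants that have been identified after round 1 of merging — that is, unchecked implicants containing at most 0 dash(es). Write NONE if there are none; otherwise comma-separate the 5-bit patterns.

Round 0: 00000✓ 00001✓ 00011✓ 00100✓ 00101✓ 01001✓ 01011✓ 01100✓ 01110✓ 01111✓ 10101✓ 10110✓ 10111✓ 11000✓ 11010✓ 11111✓
Round 1: -0101 -1111 0-001✓ 0-011✓ 0-100 00-00✓ 00-01✓ 000-1✓ 0000-✓ 0010-✓ 01-11 010-1✓ 011-0 0111- 1-111 101-1 1011- 110-0
Round 2: 0-0-1 00-0-
PIs = {-0101, -1111, 0-0-1, 0-100, 00-0-, 01-11, 011-0, 0111-, 1-111, 101-1, 1011-, 110-0}

NONE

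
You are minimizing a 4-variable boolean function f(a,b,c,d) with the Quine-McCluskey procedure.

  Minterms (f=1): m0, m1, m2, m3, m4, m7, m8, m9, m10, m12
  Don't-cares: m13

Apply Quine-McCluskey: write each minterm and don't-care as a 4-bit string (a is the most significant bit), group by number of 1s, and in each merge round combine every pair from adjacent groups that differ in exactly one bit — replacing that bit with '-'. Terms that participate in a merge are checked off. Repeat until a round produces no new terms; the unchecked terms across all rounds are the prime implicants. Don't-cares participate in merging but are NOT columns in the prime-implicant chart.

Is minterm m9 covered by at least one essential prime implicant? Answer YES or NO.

NO

size-2^0 implicants → 0000(✓)  0001(✓)  0010(✓)  0011(✓)  0100(✓)  0111(✓)  1000(✓)  1001(✓)  1010(✓)  1100(✓)  1101(✓)
size-2^1 implicants → -000(✓)  -001(✓)  -010(✓)  -100(✓)  0-00(✓)  0-11  00-0(✓)  00-1(✓)  000-(✓)  001-(✓)  1-00(✓)  1-01(✓)  10-0(✓)  100-(✓)  110-(✓)
size-2^2 implicants → --00  -0-0  -00-  00--  1-0-
Unchecked terms (primes): --00, -0-0, -00-, 0-11, 00--, 1-0-
Minterm coverage:
  m0 ⊆ --00,-0-0,-00-,00--
  m1 ⊆ -00-,00--
  m2 ⊆ -0-0,00--
  m3 ⊆ 0-11,00--
  m4 ⊆ --00 [E]
  m7 ⊆ 0-11 [E]
  m8 ⊆ --00,-0-0,-00-,1-0-
  m9 ⊆ -00-,1-0-
  m10 ⊆ -0-0 [E]
  m12 ⊆ --00,1-0-
E = {--00, -0-0, 0-11}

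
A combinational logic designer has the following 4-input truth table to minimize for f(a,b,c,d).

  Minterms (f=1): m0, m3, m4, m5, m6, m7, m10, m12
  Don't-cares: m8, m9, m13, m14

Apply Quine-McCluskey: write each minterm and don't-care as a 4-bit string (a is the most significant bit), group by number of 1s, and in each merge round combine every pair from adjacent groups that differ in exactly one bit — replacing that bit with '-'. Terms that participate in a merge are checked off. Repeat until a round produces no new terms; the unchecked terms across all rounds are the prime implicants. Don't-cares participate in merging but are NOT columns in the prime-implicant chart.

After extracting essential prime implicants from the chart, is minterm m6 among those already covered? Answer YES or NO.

size-2^0 implicants → 0000(✓)  0011(✓)  0100(✓)  0101(✓)  0110(✓)  0111(✓)  1000(✓)  1001(✓)  1010(✓)  1100(✓)  1101(✓)  1110(✓)
size-2^1 implicants → -000(✓)  -100(✓)  -101(✓)  -110(✓)  0-00(✓)  0-11  01-0(✓)  01-1(✓)  010-(✓)  011-(✓)  1-00(✓)  1-01(✓)  1-10(✓)  10-0(✓)  100-(✓)  11-0(✓)  110-(✓)
size-2^2 implicants → --00  -1-0  -10-  01--  1--0  1-0-
Unchecked terms (primes): --00, -1-0, -10-, 0-11, 01--, 1--0, 1-0-
Minterm coverage:
  m0 ⊆ --00 [E]
  m3 ⊆ 0-11 [E]
  m4 ⊆ --00,-1-0,-10-,01--
  m5 ⊆ -10-,01--
  m6 ⊆ -1-0,01--
  m7 ⊆ 0-11,01--
  m10 ⊆ 1--0 [E]
  m12 ⊆ --00,-1-0,-10-,1--0,1-0-
E = {--00, 0-11, 1--0}

NO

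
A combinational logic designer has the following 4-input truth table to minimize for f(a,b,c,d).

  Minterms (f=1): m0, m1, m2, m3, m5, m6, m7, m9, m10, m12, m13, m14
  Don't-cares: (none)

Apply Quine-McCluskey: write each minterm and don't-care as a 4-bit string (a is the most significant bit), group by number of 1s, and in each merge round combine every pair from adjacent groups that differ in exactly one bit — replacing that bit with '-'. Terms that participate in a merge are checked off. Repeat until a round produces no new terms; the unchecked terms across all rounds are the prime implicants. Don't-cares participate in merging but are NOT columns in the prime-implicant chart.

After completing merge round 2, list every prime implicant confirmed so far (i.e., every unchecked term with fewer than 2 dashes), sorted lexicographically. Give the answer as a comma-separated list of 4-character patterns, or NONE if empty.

size-2^0 implicants → 0000(✓)  0001(✓)  0010(✓)  0011(✓)  0101(✓)  0110(✓)  0111(✓)  1001(✓)  1010(✓)  1100(✓)  1101(✓)  1110(✓)
size-2^1 implicants → -001(✓)  -010(✓)  -101(✓)  -110(✓)  0-01(✓)  0-10(✓)  0-11(✓)  00-0(✓)  00-1(✓)  000-(✓)  001-(✓)  01-1(✓)  011-(✓)  1-01(✓)  1-10(✓)  11-0  110-
size-2^2 implicants → --01  --10  0--1  0-1-  00--
Unchecked terms (primes): --01, --10, 0--1, 0-1-, 00--, 11-0, 110-

11-0, 110-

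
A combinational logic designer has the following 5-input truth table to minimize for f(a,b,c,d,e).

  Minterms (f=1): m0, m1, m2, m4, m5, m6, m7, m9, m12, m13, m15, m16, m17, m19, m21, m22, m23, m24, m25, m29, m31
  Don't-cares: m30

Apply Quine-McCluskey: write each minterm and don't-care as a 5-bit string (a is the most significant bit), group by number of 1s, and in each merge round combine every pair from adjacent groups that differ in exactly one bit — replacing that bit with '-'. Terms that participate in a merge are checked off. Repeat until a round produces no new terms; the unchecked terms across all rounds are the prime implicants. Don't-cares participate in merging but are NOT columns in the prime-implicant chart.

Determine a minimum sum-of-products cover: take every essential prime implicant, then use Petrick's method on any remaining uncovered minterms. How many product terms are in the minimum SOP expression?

7

size-2^0 implicants → 00000(✓)  00001(✓)  00010(✓)  00100(✓)  00101(✓)  00110(✓)  00111(✓)  01001(✓)  01100(✓)  01101(✓)  01111(✓)  10000(✓)  10001(✓)  10011(✓)  10101(✓)  10110(✓)  10111(✓)  11000(✓)  11001(✓)  11101(✓)  11110(✓)  11111(✓)
size-2^1 implicants → -0000(✓)  -0001(✓)  -0101(✓)  -0110(✓)  -0111(✓)  -1001(✓)  -1101(✓)  -1111(✓)  0-001(✓)  0-100(✓)  0-101(✓)  0-111(✓)  00-00(✓)  00-01(✓)  00-10(✓)  000-0(✓)  0000-(✓)  001-0(✓)  001-1(✓)  0010-(✓)  0011-(✓)  01-01(✓)  011-1(✓)  0110-(✓)  1-000(✓)  1-001(✓)  1-101(✓)  1-110(✓)  1-111(✓)  10-01(✓)  10-11(✓)  100-1(✓)  1000-(✓)  101-1(✓)  1011-(✓)  11-01(✓)  1100-(✓)  111-1(✓)  1111-(✓)
size-2^2 implicants → --001(✓)  --101(✓)  --111(✓)  -0-01(✓)  -000-  -01-1(✓)  -011-  -1-01(✓)  -11-1(✓)  0--01(✓)  0-1-1(✓)  0-10-  00--0  00-0-  001--  1--01(✓)  1-00-  1-1-1(✓)  1-11-  10--1
size-2^3 implicants → ---01  --1-1
Unchecked terms (primes): ---01, --1-1, -000-, -011-, 0-10-, 00--0, 00-0-, 001--, 1-00-, 1-11-, 10--1
Minterm coverage:
  m0 ⊆ -000-,00--0,00-0-
  m1 ⊆ ---01,-000-,00-0-
  m2 ⊆ 00--0 [E]
  m4 ⊆ 0-10-,00--0,00-0-,001--
  m5 ⊆ ---01,--1-1,0-10-,00-0-,001--
  m6 ⊆ -011-,00--0,001--
  m7 ⊆ --1-1,-011-,001--
  m9 ⊆ ---01 [E]
  m12 ⊆ 0-10- [E]
  m13 ⊆ ---01,--1-1,0-10-
  m15 ⊆ --1-1 [E]
  m16 ⊆ -000-,1-00-
  m17 ⊆ ---01,-000-,1-00-,10--1
  m19 ⊆ 10--1 [E]
  m21 ⊆ ---01,--1-1,10--1
  m22 ⊆ -011-,1-11-
  m23 ⊆ --1-1,-011-,1-11-,10--1
  m24 ⊆ 1-00- [E]
  m25 ⊆ ---01,1-00-
  m29 ⊆ ---01,--1-1
  m31 ⊆ --1-1,1-11-
E = {---01, --1-1, 0-10-, 00--0, 1-00-, 10--1}
Petrick residual → -011-
Cover = d'e + ce + b'cd + a'cd' + a'b'e' + ac'd' + ab'e  |cover|=7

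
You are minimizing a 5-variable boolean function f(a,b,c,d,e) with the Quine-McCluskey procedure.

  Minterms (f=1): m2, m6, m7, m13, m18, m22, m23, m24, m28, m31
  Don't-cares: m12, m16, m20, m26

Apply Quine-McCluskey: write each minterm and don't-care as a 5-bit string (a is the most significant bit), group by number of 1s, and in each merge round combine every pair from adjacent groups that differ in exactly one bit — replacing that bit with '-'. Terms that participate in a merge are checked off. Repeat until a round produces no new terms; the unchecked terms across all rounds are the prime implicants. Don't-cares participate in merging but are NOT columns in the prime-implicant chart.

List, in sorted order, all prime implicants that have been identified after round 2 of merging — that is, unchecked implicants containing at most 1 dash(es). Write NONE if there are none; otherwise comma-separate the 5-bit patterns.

Round 0: 00010✓ 00110✓ 00111✓ 01100✓ 01101✓ 10000✓ 10010✓ 10100✓ 10110✓ 10111✓ 11000✓ 11010✓ 11100✓ 11111✓
Round 1: -0010✓ -0110✓ -0111✓ -1100 00-10✓ 0011-✓ 0110- 1-000✓ 1-010✓ 1-100✓ 1-111 10-00✓ 10-10✓ 100-0✓ 101-0✓ 1011-✓ 11-00✓ 110-0✓
Round 2: -0-10 -011- 1--00 1-0-0 10--0
PIs = {-0-10, -011-, -1100, 0110-, 1--00, 1-0-0, 1-111, 10--0}

-1100, 0110-, 1-111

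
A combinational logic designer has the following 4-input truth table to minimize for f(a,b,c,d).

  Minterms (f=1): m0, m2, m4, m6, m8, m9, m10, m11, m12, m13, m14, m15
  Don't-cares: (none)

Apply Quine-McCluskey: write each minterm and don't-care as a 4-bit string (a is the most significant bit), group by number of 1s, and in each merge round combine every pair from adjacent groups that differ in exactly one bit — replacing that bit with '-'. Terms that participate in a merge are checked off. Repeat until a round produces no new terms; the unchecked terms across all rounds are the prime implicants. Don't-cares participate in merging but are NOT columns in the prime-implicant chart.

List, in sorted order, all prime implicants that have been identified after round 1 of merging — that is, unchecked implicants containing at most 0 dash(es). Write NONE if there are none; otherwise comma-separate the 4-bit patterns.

NONE

[col 0] 0000*, 0010*, 0100*, 0110*, 1000*, 1001*, 1010*, 1011*, 1100*, 1101*, 1110*, 1111*
[col 1] -000*, -010*, -100*, -110*, 0-00*, 0-10*, 00-0*, 01-0*, 1-00*, 1-01*, 1-10*, 1-11*, 10-0*, 10-1*, 100-*, 101-*, 11-0*, 11-1*, 110-*, 111-*
[col 2] --00*, --10*, -0-0*, -1-0*, 0--0*, 1--0*, 1--1*, 1-0-*, 1-1-*, 10--*, 11--*
[col 3] ---0, 1---
Prime implicants: ---0, 1---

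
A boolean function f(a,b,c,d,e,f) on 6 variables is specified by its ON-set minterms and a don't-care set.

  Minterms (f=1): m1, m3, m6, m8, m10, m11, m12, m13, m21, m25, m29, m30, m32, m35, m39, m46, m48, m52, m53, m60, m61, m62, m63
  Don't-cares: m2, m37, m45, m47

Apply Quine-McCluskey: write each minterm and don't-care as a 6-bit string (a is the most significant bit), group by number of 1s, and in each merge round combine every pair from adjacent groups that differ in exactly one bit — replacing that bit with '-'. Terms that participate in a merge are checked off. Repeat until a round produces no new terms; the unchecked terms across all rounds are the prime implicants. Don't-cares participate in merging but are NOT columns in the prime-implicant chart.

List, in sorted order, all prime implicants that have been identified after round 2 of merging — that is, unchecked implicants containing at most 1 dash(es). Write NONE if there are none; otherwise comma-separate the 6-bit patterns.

Round 0: 000001✓ 000010✓ 000011✓ 000110✓ 001000✓ 001010✓ 001011✓ 001100✓ 001101✓ 010101✓ 011001✓ 011101✓ 011110✓ 100000✓ 100011✓ 100101✓ 100111✓ 101101✓ 101110✓ 101111✓ 110000✓ 110100✓ 110101✓ 111100✓ 111101✓ 111110✓ 111111✓
Round 1: -00011 -01101✓ -10101✓ -11101✓ -11110 0-1101✓ 00-010✓ 00-011✓ 000-10 0000-1 00001-✓ 001-00 0010-0 00101-✓ 00110- 01-101✓ 011-01 1-0000 1-0101✓ 1-1101✓ 1-1110✓ 1-1111✓ 10-101✓ 10-111✓ 100-11 1001-1✓ 1011-1✓ 10111-✓ 11-100✓ 11-101✓ 110-00 11010-✓ 1111-0✓ 1111-1✓ 11110-✓ 11111-✓
Round 2: --1101 -1-101 00-01- 1--101 1-11-1 1-111- 10-1-1 11-10- 1111--
PIs = {--1101, -00011, -1-101, -11110, 00-01-, 000-10, 0000-1, 001-00, 0010-0, 00110-, 011-01, 1--101, 1-0000, 1-11-1, 1-111-, 10-1-1, 100-11, 11-10-, 110-00, 1111--}

-00011, -11110, 000-10, 0000-1, 001-00, 0010-0, 00110-, 011-01, 1-0000, 100-11, 110-00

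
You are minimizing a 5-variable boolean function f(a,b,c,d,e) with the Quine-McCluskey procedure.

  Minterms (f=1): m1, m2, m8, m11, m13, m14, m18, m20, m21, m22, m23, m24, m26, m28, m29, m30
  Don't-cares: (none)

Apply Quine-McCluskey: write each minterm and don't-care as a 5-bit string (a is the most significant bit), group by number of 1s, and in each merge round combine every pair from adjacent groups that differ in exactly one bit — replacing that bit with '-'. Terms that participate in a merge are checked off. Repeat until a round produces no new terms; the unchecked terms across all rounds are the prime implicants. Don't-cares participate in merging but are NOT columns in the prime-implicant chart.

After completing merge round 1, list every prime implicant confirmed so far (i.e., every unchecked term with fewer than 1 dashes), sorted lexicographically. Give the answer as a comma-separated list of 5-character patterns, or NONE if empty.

size-2^0 implicants → 00001  00010(✓)  01000(✓)  01011  01101(✓)  01110(✓)  10010(✓)  10100(✓)  10101(✓)  10110(✓)  10111(✓)  11000(✓)  11010(✓)  11100(✓)  11101(✓)  11110(✓)
size-2^1 implicants → -0010  -1000  -1101  -1110  1-010(✓)  1-100(✓)  1-101(✓)  1-110(✓)  10-10(✓)  101-0(✓)  101-1(✓)  1010-(✓)  1011-(✓)  11-00(✓)  11-10(✓)  110-0(✓)  111-0(✓)  1110-(✓)
size-2^2 implicants → 1--10  1-1-0  1-10-  101--  11--0
Unchecked terms (primes): -0010, -1000, -1101, -1110, 00001, 01011, 1--10, 1-1-0, 1-10-, 101--, 11--0

00001, 01011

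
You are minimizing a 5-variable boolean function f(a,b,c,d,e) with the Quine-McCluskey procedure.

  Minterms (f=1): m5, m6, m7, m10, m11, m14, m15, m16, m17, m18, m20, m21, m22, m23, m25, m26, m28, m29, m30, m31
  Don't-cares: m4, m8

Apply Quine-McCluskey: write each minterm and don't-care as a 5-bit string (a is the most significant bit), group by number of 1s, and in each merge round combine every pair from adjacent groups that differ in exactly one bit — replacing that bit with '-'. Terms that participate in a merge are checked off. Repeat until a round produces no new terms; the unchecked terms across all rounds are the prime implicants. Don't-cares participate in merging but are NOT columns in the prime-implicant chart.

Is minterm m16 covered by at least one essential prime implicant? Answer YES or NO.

size-2^0 implicants → 00100(✓)  00101(✓)  00110(✓)  00111(✓)  01000(✓)  01010(✓)  01011(✓)  01110(✓)  01111(✓)  10000(✓)  10001(✓)  10010(✓)  10100(✓)  10101(✓)  10110(✓)  10111(✓)  11001(✓)  11010(✓)  11100(✓)  11101(✓)  11110(✓)  11111(✓)
size-2^1 implicants → -0100(✓)  -0101(✓)  -0110(✓)  -0111(✓)  -1010(✓)  -1110(✓)  -1111(✓)  0-110(✓)  0-111(✓)  001-0(✓)  001-1(✓)  0010-(✓)  0011-(✓)  01-10(✓)  01-11(✓)  010-0  0101-(✓)  0111-(✓)  1-001(✓)  1-010(✓)  1-100(✓)  1-101(✓)  1-110(✓)  1-111(✓)  10-00(✓)  10-01(✓)  10-10(✓)  100-0(✓)  1000-(✓)  101-0(✓)  101-1(✓)  1010-(✓)  1011-(✓)  11-01(✓)  11-10(✓)  111-0(✓)  111-1(✓)  1110-(✓)  1111-(✓)
size-2^2 implicants → --110(✓)  --111(✓)  -01-0(✓)  -01-1(✓)  -010-(✓)  -011-(✓)  -1-10  -111-(✓)  0-11-(✓)  001--(✓)  01-1-  1--01  1--10  1-1-0(✓)  1-1-1(✓)  1-10-(✓)  1-11-(✓)  10--0  10-0-  101--(✓)  111--(✓)
size-2^3 implicants → --11-  -01--  1-1--
Unchecked terms (primes): --11-, -01--, -1-10, 01-1-, 010-0, 1--01, 1--10, 1-1--, 10--0, 10-0-
Minterm coverage:
  m5 ⊆ -01-- [E]
  m6 ⊆ --11-,-01--
  m7 ⊆ --11-,-01--
  m10 ⊆ -1-10,01-1-,010-0
  m11 ⊆ 01-1- [E]
  m14 ⊆ --11-,-1-10,01-1-
  m15 ⊆ --11-,01-1-
  m16 ⊆ 10--0,10-0-
  m17 ⊆ 1--01,10-0-
  m18 ⊆ 1--10,10--0
  m20 ⊆ -01--,1-1--,10--0,10-0-
  m21 ⊆ -01--,1--01,1-1--,10-0-
  m22 ⊆ --11-,-01--,1--10,1-1--,10--0
  m23 ⊆ --11-,-01--,1-1--
  m25 ⊆ 1--01 [E]
  m26 ⊆ -1-10,1--10
  m28 ⊆ 1-1-- [E]
  m29 ⊆ 1--01,1-1--
  m30 ⊆ --11-,-1-10,1--10,1-1--
  m31 ⊆ --11-,1-1--
E = {-01--, 01-1-, 1--01, 1-1--}

NO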